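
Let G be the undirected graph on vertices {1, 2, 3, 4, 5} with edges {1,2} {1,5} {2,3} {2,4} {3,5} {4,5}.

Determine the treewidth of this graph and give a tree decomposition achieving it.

Treewidth 2.
One such decomposition:
Bags: B1 = {2, 4, 5}  B2 = {2, 3, 5}  B3 = {1, 2, 5}
Tree: B1–B2, B2–B3

Each bag holds 3 vertices, so the decomposition has width 2, which upper-bounds the treewidth. For the lower bound, G contains the cycle 5–4–2–3–5, so G is not a forest; only forests have treewidth ≤ 1, hence tw(G) ≥ 2. Hence tw(G) = 2 exactly.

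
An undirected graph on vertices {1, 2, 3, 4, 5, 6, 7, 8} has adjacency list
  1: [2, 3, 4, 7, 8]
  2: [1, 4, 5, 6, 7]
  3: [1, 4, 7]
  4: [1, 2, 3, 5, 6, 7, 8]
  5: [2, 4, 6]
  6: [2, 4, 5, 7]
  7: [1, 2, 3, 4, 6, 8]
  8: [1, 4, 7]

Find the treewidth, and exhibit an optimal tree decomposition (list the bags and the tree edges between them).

The largest bag has 4 vertices, giving width 3; this decomposition certifies tw(G) ≤ 3. Conversely, {2, 4, 5, 6} is a clique of size 4, and the vertices of any clique must share a bag in every tree decomposition; so some bag has ≥ 4 vertices and tw(G) ≥ 3. The upper and lower bounds meet at 3, so that is the treewidth.

Treewidth 3.
One such decomposition:
Bags: B1 = {1, 4, 7, 8}  B2 = {1, 2, 4, 7}  B3 = {1, 3, 4, 7}  B4 = {2, 4, 6, 7}  B5 = {2, 4, 5, 6}
Tree: B1–B2, B1–B3, B2–B4, B4–B5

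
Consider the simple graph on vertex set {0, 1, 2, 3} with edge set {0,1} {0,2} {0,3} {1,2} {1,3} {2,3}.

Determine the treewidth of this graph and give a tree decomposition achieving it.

Treewidth 3.
One optimal decomposition is:
Bags: B1 = {0, 1, 2, 3}
Tree: (single bag)

A single bag containing all 4 vertices is trivially a valid decomposition of width 3. Conversely, {0, 1, 2, 3} is a clique of size 4, and the vertices of any clique must share a bag in every tree decomposition; so some bag has ≥ 4 vertices and tw(G) ≥ 3. Therefore the treewidth is 3.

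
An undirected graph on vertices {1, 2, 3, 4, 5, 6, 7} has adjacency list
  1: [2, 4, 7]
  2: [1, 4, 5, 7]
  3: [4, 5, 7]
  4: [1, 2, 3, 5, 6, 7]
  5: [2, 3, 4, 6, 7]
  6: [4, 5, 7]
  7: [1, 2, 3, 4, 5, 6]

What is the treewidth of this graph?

A width-3 tree decomposition is:
Bags: B1 = {1, 2, 4, 7}  B2 = {2, 4, 5, 7}  B3 = {3, 4, 5, 7}  B4 = {4, 5, 6, 7}
Tree: B1–B2, B2–B3, B3–B4
Each bag holds 4 vertices, so the decomposition has width 3, which upper-bounds the treewidth. Conversely, {1, 2, 4, 7} is a clique of size 4, and the vertices of any clique must share a bag in every tree decomposition; so some bag has ≥ 4 vertices and tw(G) ≥ 3. The upper and lower bounds meet at 3, so that is the treewidth.

3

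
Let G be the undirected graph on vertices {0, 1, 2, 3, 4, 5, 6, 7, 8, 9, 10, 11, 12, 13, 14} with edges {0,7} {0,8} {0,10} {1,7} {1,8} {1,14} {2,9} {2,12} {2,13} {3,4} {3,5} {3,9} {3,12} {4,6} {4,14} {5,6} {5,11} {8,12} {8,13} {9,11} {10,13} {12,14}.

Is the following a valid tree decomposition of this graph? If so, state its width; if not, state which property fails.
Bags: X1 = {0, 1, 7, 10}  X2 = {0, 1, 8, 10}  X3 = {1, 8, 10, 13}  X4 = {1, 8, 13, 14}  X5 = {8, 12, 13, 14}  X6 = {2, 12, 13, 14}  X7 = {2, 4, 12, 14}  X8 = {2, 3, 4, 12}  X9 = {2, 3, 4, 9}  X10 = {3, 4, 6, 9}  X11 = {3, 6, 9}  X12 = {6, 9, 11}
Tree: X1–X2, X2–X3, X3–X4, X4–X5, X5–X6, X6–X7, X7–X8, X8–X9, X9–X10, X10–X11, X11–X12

No — vertex 5 appears in no bag.

A tree decomposition must satisfy three properties: every vertex lies in some bag; for every edge, both endpoints lie together in some bag; and for every vertex, the bags containing it form a connected subtree. Here vertex 5 appears in no bag, so the decomposition is invalid.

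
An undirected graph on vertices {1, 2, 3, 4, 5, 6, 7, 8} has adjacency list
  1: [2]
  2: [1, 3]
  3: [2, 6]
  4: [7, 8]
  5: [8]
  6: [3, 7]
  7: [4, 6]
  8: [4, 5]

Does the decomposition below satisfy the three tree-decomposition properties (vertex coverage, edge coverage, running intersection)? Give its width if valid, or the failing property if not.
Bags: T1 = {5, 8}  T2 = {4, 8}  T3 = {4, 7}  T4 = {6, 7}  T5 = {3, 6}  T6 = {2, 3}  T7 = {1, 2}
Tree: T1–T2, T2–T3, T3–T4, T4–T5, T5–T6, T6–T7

Vertex coverage: the bags together contain {1, 2, 3, 4, 5, 6, 7, 8}, the full vertex set. Edge coverage: each edge of G has both endpoints in at least one bag. Running intersection: for every vertex, the bags containing it form a connected subtree. All three properties hold, so this is a valid tree decomposition of width max|bag| − 1 = 1, and hence tw(G) ≤ 1.

Yes; width 1.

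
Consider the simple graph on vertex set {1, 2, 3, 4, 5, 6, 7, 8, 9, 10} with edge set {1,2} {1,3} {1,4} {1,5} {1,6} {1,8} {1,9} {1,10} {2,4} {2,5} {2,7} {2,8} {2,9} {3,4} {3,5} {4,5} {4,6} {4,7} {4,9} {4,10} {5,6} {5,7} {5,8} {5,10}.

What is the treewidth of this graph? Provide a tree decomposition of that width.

Treewidth 3.
One such decomposition:
Bags: B1 = {1, 4, 5, 10}  B2 = {1, 4, 5, 6}  B3 = {1, 2, 4, 5}  B4 = {1, 2, 5, 8}  B5 = {1, 2, 4, 9}  B6 = {1, 3, 4, 5}  B7 = {2, 4, 5, 7}
Tree: B1–B2, B1–B3, B3–B4, B3–B5, B1–B6, B3–B7

Every bag has size at most 4, so the width is 4 − 1 = 3 and tw(G) ≤ 3. For the lower bound, the 4 vertices {1, 2, 5, 8} are pairwise adjacent, and any tree decomposition puts a clique entirely inside one bag — forcing width ≥ 3. Therefore the treewidth is 3.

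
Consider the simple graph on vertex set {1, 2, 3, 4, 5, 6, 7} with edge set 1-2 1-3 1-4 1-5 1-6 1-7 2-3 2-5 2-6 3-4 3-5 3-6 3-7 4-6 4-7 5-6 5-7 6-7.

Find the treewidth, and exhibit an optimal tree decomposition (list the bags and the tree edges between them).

Each bag holds 5 vertices, so the decomposition has width 4, which upper-bounds the treewidth. Conversely, {1, 3, 4, 6, 7} is a clique of size 5, and the vertices of any clique must share a bag in every tree decomposition; so some bag has ≥ 5 vertices and tw(G) ≥ 4. Therefore the treewidth is 4.

Treewidth 4.
One such decomposition:
Bags: B1 = {1, 3, 5, 6, 7}  B2 = {1, 3, 4, 6, 7}  B3 = {1, 2, 3, 5, 6}
Tree: B1–B2, B1–B3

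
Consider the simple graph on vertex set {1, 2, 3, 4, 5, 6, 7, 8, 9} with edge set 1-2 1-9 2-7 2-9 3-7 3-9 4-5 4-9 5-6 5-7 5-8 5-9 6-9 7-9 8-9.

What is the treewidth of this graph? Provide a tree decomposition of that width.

Treewidth 2.
Bags: B1 = {2, 7, 9}  B2 = {5, 7, 9}  B3 = {4, 5, 9}  B4 = {5, 8, 9}  B5 = {5, 6, 9}  B6 = {1, 2, 9}  B7 = {3, 7, 9}
Tree: B1–B2, B2–B3, B2–B4, B3–B5, B1–B6, B2–B7

The largest bag has 3 vertices, giving width 2; this decomposition certifies tw(G) ≤ 2. On the other hand G contains the 3-clique {1, 2, 9}. A clique must lie in a single bag of any decomposition, so no decomposition can have width below 2. Hence tw(G) = 2 exactly.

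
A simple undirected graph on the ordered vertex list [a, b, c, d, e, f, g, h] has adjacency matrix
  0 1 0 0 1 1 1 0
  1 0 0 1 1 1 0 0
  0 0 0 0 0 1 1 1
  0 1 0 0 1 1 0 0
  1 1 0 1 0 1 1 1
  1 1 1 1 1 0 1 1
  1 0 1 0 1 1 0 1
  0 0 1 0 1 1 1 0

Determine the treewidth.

3

A width-3 tree decomposition is:
Bags: B1 = {a, b, e, f}  B2 = {a, e, f, g}  B3 = {b, d, e, f}  B4 = {e, f, g, h}  B5 = {c, f, g, h}
Tree: B1–B2, B1–B3, B2–B4, B4–B5
The largest bag has 4 vertices, giving width 3; this decomposition certifies tw(G) ≤ 3. On the other hand G contains the 4-clique {b, d, e, f}. A clique must lie in a single bag of any decomposition, so no decomposition can have width below 3. Combining the bounds, tw(G) = 3.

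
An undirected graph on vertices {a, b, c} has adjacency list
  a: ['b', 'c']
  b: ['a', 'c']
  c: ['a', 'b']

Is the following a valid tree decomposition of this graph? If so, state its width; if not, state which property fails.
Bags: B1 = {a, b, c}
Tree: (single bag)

Every vertex of G appears in some bag (union = {a, b, c}); every edge is covered by a bag; and for each vertex v the set of bags containing v is connected in the bag tree. The decomposition is therefore valid. The largest bag has 3 vertices, so the width is 2.

Yes; width 2.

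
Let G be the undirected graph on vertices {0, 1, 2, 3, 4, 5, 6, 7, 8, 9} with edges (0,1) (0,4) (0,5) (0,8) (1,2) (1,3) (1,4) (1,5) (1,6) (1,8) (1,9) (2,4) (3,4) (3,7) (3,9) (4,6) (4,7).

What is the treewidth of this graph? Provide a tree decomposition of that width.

Each bag holds 3 vertices, so the decomposition has width 2, which upper-bounds the treewidth. Conversely, {0, 1, 8} is a clique of size 3, and the vertices of any clique must share a bag in every tree decomposition; so some bag has ≥ 3 vertices and tw(G) ≥ 2. The upper and lower bounds meet at 2, so that is the treewidth.

Treewidth 2.
One such decomposition:
Bags: B1 = {0, 1, 4}  B2 = {1, 3, 4}  B3 = {1, 4, 6}  B4 = {0, 1, 5}  B5 = {1, 3, 9}  B6 = {3, 4, 7}  B7 = {1, 2, 4}  B8 = {0, 1, 8}
Tree: B1–B2, B2–B3, B1–B4, B2–B5, B2–B6, B1–B7, B4–B8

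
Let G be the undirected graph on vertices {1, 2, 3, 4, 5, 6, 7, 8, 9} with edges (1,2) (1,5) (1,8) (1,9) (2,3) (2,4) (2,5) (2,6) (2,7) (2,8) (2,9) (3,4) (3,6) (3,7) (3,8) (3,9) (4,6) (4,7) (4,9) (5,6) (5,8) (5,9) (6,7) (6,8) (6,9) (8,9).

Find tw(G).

A width-4 tree decomposition is:
Bags: B1 = {2, 3, 6, 8, 9}  B2 = {2, 5, 6, 8, 9}  B3 = {2, 3, 4, 6, 9}  B4 = {2, 3, 4, 6, 7}  B5 = {1, 2, 5, 8, 9}
Tree: B1–B2, B1–B3, B3–B4, B2–B5
The largest bag has 5 vertices, giving width 4; this decomposition certifies tw(G) ≤ 4. For the lower bound, the 5 vertices {1, 2, 5, 8, 9} are pairwise adjacent, and any tree decomposition puts a clique entirely inside one bag — forcing width ≥ 4. The upper and lower bounds meet at 4, so that is the treewidth.

4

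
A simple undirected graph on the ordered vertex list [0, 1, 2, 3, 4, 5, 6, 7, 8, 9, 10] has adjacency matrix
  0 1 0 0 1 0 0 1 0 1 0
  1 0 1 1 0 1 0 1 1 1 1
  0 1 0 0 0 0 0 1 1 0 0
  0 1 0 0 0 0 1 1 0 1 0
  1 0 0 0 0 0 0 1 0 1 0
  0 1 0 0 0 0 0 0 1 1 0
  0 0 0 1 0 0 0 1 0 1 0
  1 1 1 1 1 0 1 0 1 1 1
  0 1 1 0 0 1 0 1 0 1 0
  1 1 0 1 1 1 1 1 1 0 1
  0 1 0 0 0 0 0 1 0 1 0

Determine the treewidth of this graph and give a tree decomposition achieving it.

The largest bag has 4 vertices, giving width 3; this decomposition certifies tw(G) ≤ 3. Conversely, {1, 5, 8, 9} is a clique of size 4, and the vertices of any clique must share a bag in every tree decomposition; so some bag has ≥ 4 vertices and tw(G) ≥ 3. Therefore the treewidth is 3.

Treewidth 3.
One such decomposition:
Bags: B1 = {1, 7, 8, 9}  B2 = {0, 1, 7, 9}  B3 = {1, 5, 8, 9}  B4 = {0, 4, 7, 9}  B5 = {1, 3, 7, 9}  B6 = {3, 6, 7, 9}  B7 = {1, 7, 9, 10}  B8 = {1, 2, 7, 8}
Tree: B1–B2, B1–B3, B2–B4, B1–B5, B5–B6, B2–B7, B1–B8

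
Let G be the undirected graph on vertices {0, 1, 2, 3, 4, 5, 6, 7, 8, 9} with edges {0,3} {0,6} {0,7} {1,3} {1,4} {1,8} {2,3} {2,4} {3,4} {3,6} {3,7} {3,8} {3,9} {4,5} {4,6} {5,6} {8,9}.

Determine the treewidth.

2

A width-2 tree decomposition is:
Bags: B1 = {1, 3, 4}  B2 = {3, 4, 6}  B3 = {1, 3, 8}  B4 = {0, 3, 6}  B5 = {0, 3, 7}  B6 = {4, 5, 6}  B7 = {2, 3, 4}  B8 = {3, 8, 9}
Tree: B1–B2, B1–B3, B2–B4, B4–B5, B2–B6, B1–B7, B3–B8
Every bag has size at most 3, so the width is 3 − 1 = 2 and tw(G) ≤ 2. For the lower bound, the 3 vertices {0, 3, 6} are pairwise adjacent, and any tree decomposition puts a clique entirely inside one bag — forcing width ≥ 2. Hence tw(G) = 2 exactly.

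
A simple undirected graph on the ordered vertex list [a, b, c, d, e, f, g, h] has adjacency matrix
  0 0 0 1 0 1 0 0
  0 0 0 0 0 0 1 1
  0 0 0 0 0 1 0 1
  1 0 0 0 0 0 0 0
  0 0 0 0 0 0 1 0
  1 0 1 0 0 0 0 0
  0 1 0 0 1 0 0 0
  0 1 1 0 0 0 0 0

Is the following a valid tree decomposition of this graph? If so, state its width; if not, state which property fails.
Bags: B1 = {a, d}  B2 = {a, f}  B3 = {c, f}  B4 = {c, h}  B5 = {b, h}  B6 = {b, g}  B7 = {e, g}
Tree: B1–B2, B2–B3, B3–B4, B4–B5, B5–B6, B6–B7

Yes; width 1.

Every vertex of G appears in some bag (union = {a, b, c, d, e, f, g, h}); every edge is covered by a bag; and for each vertex v the set of bags containing v is connected in the bag tree. The decomposition is therefore valid. The largest bag has 2 vertices, so the width is 1.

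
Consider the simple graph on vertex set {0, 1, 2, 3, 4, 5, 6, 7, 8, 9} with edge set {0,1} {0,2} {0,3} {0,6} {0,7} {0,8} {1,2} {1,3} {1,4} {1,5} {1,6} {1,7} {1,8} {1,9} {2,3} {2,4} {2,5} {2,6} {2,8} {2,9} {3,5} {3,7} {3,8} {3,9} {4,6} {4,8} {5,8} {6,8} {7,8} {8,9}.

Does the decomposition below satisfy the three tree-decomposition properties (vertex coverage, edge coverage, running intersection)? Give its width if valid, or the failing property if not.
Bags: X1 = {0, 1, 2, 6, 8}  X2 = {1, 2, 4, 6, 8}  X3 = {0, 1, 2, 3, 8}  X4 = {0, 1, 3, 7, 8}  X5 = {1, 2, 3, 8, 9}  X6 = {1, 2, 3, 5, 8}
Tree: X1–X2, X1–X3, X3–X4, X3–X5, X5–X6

Vertex coverage: the bags together contain {0, 1, 2, 3, 4, 5, 6, 7, 8, 9}, the full vertex set. Edge coverage: each edge of G has both endpoints in at least one bag. Running intersection: for every vertex, the bags containing it form a connected subtree. All three properties hold, so this is a valid tree decomposition of width max|bag| − 1 = 4, and hence tw(G) ≤ 4.

Yes; width 4.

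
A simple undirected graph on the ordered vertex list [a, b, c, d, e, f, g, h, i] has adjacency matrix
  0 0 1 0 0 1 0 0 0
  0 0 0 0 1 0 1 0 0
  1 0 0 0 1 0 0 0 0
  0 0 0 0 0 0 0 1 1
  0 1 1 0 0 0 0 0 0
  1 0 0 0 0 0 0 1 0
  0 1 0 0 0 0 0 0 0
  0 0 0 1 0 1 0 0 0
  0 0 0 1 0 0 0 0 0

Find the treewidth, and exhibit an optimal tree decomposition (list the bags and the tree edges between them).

Every bag has size at most 2, so the width is 2 − 1 = 1 and tw(G) ≤ 1. G has an edge, so its treewidth is at least 1. Combining the bounds, tw(G) = 1.

Treewidth 1.
One such decomposition:
Bags: B1 = {b, g}  B2 = {b, e}  B3 = {c, e}  B4 = {a, c}  B5 = {a, f}  B6 = {f, h}  B7 = {d, h}  B8 = {d, i}
Tree: B1–B2, B2–B3, B3–B4, B4–B5, B5–B6, B6–B7, B7–B8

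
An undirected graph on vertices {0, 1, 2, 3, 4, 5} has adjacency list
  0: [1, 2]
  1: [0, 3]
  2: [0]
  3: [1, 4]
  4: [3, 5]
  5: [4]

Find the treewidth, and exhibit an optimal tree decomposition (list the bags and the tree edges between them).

Treewidth 1.
One optimal decomposition is:
Bags: B1 = {4, 5}  B2 = {3, 4}  B3 = {1, 3}  B4 = {0, 1}  B5 = {0, 2}
Tree: B1–B2, B2–B3, B3–B4, B4–B5

Every bag has size at most 2, so the width is 2 − 1 = 1 and tw(G) ≤ 1. G has an edge, so its treewidth is at least 1. The upper and lower bounds meet at 1, so that is the treewidth.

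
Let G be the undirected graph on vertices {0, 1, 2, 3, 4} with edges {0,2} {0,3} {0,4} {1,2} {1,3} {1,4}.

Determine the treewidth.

2

A width-2 tree decomposition is:
Bags: B1 = {0, 1, 4}  B2 = {0, 1, 3}  B3 = {0, 1, 2}
Tree: B1–B2, B2–B3
Each bag holds 3 vertices, so the decomposition has width 2, which upper-bounds the treewidth. For the lower bound, G contains the cycle 0–4–1–3–0, so G is not a forest; only forests have treewidth ≤ 1, hence tw(G) ≥ 2. The upper and lower bounds meet at 2, so that is the treewidth.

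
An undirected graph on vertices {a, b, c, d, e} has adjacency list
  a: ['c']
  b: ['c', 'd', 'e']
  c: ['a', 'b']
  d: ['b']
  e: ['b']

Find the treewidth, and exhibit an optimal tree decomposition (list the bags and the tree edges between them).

Treewidth 1.
Bags: B1 = {a, c}  B2 = {b, c}  B3 = {b, e}  B4 = {b, d}
Tree: B1–B2, B2–B3, B3–B4

Every bag has size at most 2, so the width is 2 − 1 = 1 and tw(G) ≤ 1. G has an edge, so its treewidth is at least 1. The upper and lower bounds meet at 1, so that is the treewidth.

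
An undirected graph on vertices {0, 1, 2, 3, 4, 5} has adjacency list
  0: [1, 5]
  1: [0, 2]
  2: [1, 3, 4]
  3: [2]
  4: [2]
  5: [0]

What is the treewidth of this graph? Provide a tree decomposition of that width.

Treewidth 1.
One optimal decomposition is:
Bags: B1 = {0, 1}  B2 = {0, 5}  B3 = {1, 2}  B4 = {2, 3}  B5 = {2, 4}
Tree: B1–B2, B1–B3, B3–B4, B3–B5

Each bag holds 2 vertices, so the decomposition has width 1, which upper-bounds the treewidth. Any graph with an edge has treewidth ≥ 1, and G has the edge 0–1. Therefore the treewidth is 1.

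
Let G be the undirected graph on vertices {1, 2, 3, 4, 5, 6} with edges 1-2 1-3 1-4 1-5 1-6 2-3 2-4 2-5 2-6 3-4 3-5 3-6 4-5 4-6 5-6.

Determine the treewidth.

5

A width-5 tree decomposition is:
Bags: B1 = {1, 2, 3, 4, 5, 6}
Tree: (single bag)
With just one bag of size 6, the width is 6 − 1 = 5, so tw(G) ≤ 5. On the other hand G contains the 6-clique {1, 2, 3, 4, 5, 6}. A clique must lie in a single bag of any decomposition, so no decomposition can have width below 5. Hence tw(G) = 5 exactly.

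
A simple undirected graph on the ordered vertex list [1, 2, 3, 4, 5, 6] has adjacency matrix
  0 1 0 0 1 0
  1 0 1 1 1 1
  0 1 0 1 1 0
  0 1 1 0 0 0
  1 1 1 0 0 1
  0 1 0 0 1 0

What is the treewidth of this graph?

2

A width-2 tree decomposition is:
Bags: B1 = {2, 3, 5}  B2 = {1, 2, 5}  B3 = {2, 3, 4}  B4 = {2, 5, 6}
Tree: B1–B2, B1–B3, B1–B4
The largest bag has 3 vertices, giving width 2; this decomposition certifies tw(G) ≤ 2. Conversely, {2, 3, 4} is a clique of size 3, and the vertices of any clique must share a bag in every tree decomposition; so some bag has ≥ 3 vertices and tw(G) ≥ 2. Hence tw(G) = 2 exactly.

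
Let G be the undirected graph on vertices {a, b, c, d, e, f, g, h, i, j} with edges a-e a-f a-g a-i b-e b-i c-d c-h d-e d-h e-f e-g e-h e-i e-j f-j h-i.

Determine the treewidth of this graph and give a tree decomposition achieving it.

Treewidth 2.
Bags: B1 = {e, h, i}  B2 = {d, e, h}  B3 = {b, e, i}  B4 = {c, d, h}  B5 = {a, e, i}  B6 = {a, e, f}  B7 = {e, f, j}  B8 = {a, e, g}
Tree: B1–B2, B1–B3, B2–B4, B3–B5, B5–B6, B6–B7, B6–B8

Each bag holds 3 vertices, so the decomposition has width 2, which upper-bounds the treewidth. Conversely, {d, e, h} is a clique of size 3, and the vertices of any clique must share a bag in every tree decomposition; so some bag has ≥ 3 vertices and tw(G) ≥ 2. The upper and lower bounds meet at 2, so that is the treewidth.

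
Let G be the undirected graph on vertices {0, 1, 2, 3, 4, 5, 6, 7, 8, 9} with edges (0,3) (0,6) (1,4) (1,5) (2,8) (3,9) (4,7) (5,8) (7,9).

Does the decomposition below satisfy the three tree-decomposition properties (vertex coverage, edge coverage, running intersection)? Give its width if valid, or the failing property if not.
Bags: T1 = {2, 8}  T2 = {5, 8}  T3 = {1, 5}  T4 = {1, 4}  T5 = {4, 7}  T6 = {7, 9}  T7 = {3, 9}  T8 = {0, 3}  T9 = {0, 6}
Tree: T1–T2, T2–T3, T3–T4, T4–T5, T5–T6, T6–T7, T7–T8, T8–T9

Checking the three conditions: (i) the bags cover all of {0, 1, 2, 3, 4, 5, 6, 7, 8, 9}; (ii) for each edge, some bag contains both endpoints; (iii) the bags containing any fixed vertex form a subtree. All hold, so the decomposition is valid with width 2 − 1 = 1.

Yes; width 1.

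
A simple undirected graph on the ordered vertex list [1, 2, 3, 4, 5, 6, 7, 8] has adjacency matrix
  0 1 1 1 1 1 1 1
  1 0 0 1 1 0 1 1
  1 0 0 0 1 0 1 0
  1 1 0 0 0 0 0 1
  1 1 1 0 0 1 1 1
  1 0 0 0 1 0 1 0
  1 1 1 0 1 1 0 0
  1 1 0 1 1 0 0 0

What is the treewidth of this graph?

3

A width-3 tree decomposition is:
Bags: B1 = {1, 5, 6, 7}  B2 = {1, 2, 5, 7}  B3 = {1, 2, 5, 8}  B4 = {1, 2, 4, 8}  B5 = {1, 3, 5, 7}
Tree: B1–B2, B2–B3, B3–B4, B2–B5
The largest bag has 4 vertices, giving width 3; this decomposition certifies tw(G) ≤ 3. Conversely, {1, 2, 4, 8} is a clique of size 4, and the vertices of any clique must share a bag in every tree decomposition; so some bag has ≥ 4 vertices and tw(G) ≥ 3. The upper and lower bounds meet at 3, so that is the treewidth.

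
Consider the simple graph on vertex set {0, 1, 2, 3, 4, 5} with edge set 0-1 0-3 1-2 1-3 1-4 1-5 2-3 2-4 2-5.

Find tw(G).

A width-2 tree decomposition is:
Bags: B1 = {1, 2, 4}  B2 = {1, 2, 3}  B3 = {0, 1, 3}  B4 = {1, 2, 5}
Tree: B1–B2, B2–B3, B1–B4
The largest bag has 3 vertices, giving width 2; this decomposition certifies tw(G) ≤ 2. On the other hand G contains the 3-clique {0, 1, 3}. A clique must lie in a single bag of any decomposition, so no decomposition can have width below 2. Combining the bounds, tw(G) = 2.

2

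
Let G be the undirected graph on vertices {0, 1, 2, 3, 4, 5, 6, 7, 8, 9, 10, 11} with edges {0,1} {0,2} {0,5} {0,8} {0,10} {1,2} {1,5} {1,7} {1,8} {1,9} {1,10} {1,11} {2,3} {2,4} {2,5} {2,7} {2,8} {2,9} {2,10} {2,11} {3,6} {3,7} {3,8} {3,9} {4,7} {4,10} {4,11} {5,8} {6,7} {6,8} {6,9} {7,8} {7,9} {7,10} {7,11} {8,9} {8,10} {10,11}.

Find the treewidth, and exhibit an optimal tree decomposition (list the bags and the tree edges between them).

Each bag holds 5 vertices, so the decomposition has width 4, which upper-bounds the treewidth. On the other hand G contains the 5-clique {0, 1, 2, 8, 10}. A clique must lie in a single bag of any decomposition, so no decomposition can have width below 4. Therefore the treewidth is 4.

Treewidth 4.
One optimal decomposition is:
Bags: B1 = {0, 1, 2, 8, 10}  B2 = {1, 2, 7, 8, 10}  B3 = {1, 2, 7, 10, 11}  B4 = {0, 1, 2, 5, 8}  B5 = {1, 2, 7, 8, 9}  B6 = {2, 3, 7, 8, 9}  B7 = {3, 6, 7, 8, 9}  B8 = {2, 4, 7, 10, 11}
Tree: B1–B2, B2–B3, B1–B4, B2–B5, B5–B6, B6–B7, B3–B8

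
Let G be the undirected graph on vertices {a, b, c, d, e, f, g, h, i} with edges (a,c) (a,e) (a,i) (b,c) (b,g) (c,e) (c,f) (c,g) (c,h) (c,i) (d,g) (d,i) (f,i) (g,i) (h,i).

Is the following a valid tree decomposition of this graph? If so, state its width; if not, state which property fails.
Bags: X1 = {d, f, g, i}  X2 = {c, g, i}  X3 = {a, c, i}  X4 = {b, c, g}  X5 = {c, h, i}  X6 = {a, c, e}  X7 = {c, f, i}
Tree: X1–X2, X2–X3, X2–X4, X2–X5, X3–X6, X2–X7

A tree decomposition must satisfy three properties: every vertex lies in some bag; for every edge, both endpoints lie together in some bag; and for every vertex, the bags containing it form a connected subtree. Here bags containing vertex f are not connected in the tree, so the decomposition is invalid.

No — bags containing vertex f are not connected in the tree.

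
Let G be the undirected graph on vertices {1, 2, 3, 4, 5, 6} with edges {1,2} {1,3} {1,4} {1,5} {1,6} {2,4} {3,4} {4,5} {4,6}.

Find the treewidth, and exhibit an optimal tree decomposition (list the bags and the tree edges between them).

Treewidth 2.
Bags: B1 = {1, 4, 5}  B2 = {1, 2, 4}  B3 = {1, 3, 4}  B4 = {1, 4, 6}
Tree: B1–B2, B2–B3, B2–B4

The largest bag has 3 vertices, giving width 2; this decomposition certifies tw(G) ≤ 2. On the other hand G contains the 3-clique {1, 2, 4}. A clique must lie in a single bag of any decomposition, so no decomposition can have width below 2. The upper and lower bounds meet at 2, so that is the treewidth.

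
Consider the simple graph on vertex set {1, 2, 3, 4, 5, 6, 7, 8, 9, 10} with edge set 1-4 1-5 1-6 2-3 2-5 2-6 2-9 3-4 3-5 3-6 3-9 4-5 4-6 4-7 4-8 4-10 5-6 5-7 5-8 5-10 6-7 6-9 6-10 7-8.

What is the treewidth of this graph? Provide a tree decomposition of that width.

Treewidth 3.
One optimal decomposition is:
Bags: B1 = {4, 5, 6, 10}  B2 = {1, 4, 5, 6}  B3 = {3, 4, 5, 6}  B4 = {4, 5, 6, 7}  B5 = {4, 5, 7, 8}  B6 = {2, 3, 5, 6}  B7 = {2, 3, 6, 9}
Tree: B1–B2, B1–B3, B2–B4, B4–B5, B3–B6, B6–B7

Each bag holds 4 vertices, so the decomposition has width 3, which upper-bounds the treewidth. For the lower bound, the 4 vertices {2, 3, 6, 9} are pairwise adjacent, and any tree decomposition puts a clique entirely inside one bag — forcing width ≥ 3. Hence tw(G) = 3 exactly.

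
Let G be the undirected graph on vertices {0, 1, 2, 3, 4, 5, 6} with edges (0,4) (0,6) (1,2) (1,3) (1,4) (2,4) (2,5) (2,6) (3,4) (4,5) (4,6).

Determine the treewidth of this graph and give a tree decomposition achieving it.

Treewidth 2.
One optimal decomposition is:
Bags: B1 = {1, 2, 4}  B2 = {2, 4, 6}  B3 = {0, 4, 6}  B4 = {2, 4, 5}  B5 = {1, 3, 4}
Tree: B1–B2, B2–B3, B2–B4, B1–B5

Each bag holds 3 vertices, so the decomposition has width 2, which upper-bounds the treewidth. For the lower bound, the 3 vertices {0, 4, 6} are pairwise adjacent, and any tree decomposition puts a clique entirely inside one bag — forcing width ≥ 2. Combining the bounds, tw(G) = 2.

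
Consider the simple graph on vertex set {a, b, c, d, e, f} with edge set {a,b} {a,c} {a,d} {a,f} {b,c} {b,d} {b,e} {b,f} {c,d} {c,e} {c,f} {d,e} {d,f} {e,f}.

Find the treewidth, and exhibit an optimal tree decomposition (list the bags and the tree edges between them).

Treewidth 4.
One such decomposition:
Bags: B1 = {a, b, c, d, f}  B2 = {b, c, d, e, f}
Tree: B1–B2

Each bag holds 5 vertices, so the decomposition has width 4, which upper-bounds the treewidth. For the lower bound, the 5 vertices {b, c, d, e, f} are pairwise adjacent, and any tree decomposition puts a clique entirely inside one bag — forcing width ≥ 4. Combining the bounds, tw(G) = 4.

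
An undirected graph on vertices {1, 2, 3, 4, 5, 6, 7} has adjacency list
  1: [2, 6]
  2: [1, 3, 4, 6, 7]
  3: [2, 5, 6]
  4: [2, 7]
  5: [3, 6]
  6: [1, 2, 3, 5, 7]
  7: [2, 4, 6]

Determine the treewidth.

2

A width-2 tree decomposition is:
Bags: B1 = {3, 5, 6}  B2 = {2, 3, 6}  B3 = {2, 6, 7}  B4 = {2, 4, 7}  B5 = {1, 2, 6}
Tree: B1–B2, B2–B3, B3–B4, B3–B5
Every bag has size at most 3, so the width is 3 − 1 = 2 and tw(G) ≤ 2. Conversely, {2, 4, 7} is a clique of size 3, and the vertices of any clique must share a bag in every tree decomposition; so some bag has ≥ 3 vertices and tw(G) ≥ 2. The upper and lower bounds meet at 2, so that is the treewidth.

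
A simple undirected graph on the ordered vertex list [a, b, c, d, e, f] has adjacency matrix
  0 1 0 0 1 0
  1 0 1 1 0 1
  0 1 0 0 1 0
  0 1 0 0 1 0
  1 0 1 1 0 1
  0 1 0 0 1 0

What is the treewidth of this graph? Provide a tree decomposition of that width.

The largest bag has 3 vertices, giving width 2; this decomposition certifies tw(G) ≤ 2. For the lower bound, G contains the cycle d–e–f–b–d, so G is not a forest; only forests have treewidth ≤ 1, hence tw(G) ≥ 2. Therefore the treewidth is 2.

Treewidth 2.
One optimal decomposition is:
Bags: B1 = {b, d, e}  B2 = {b, e, f}  B3 = {a, b, e}  B4 = {b, c, e}
Tree: B1–B2, B2–B3, B3–B4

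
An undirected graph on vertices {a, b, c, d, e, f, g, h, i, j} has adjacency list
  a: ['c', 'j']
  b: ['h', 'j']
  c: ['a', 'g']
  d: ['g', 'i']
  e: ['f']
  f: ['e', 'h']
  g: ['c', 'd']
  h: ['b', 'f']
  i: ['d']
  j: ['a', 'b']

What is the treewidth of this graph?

1

A width-1 tree decomposition is:
Bags: B1 = {d, i}  B2 = {d, g}  B3 = {c, g}  B4 = {a, c}  B5 = {a, j}  B6 = {b, j}  B7 = {b, h}  B8 = {f, h}  B9 = {e, f}
Tree: B1–B2, B2–B3, B3–B4, B4–B5, B5–B6, B6–B7, B7–B8, B8–B9
The largest bag has 2 vertices, giving width 1; this decomposition certifies tw(G) ≤ 1. Any graph with an edge has treewidth ≥ 1, and G has the edge i–d. Therefore the treewidth is 1.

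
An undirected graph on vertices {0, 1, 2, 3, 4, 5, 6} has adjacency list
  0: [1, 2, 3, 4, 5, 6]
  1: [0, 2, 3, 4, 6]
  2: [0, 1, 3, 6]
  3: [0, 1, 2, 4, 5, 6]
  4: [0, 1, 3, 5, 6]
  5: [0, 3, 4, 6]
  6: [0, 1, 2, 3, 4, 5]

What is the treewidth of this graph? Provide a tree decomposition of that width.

Treewidth 4.
One such decomposition:
Bags: B1 = {0, 1, 3, 4, 6}  B2 = {0, 1, 2, 3, 6}  B3 = {0, 3, 4, 5, 6}
Tree: B1–B2, B1–B3

Each bag holds 5 vertices, so the decomposition has width 4, which upper-bounds the treewidth. For the lower bound, the 5 vertices {0, 1, 2, 3, 6} are pairwise adjacent, and any tree decomposition puts a clique entirely inside one bag — forcing width ≥ 4. The upper and lower bounds meet at 4, so that is the treewidth.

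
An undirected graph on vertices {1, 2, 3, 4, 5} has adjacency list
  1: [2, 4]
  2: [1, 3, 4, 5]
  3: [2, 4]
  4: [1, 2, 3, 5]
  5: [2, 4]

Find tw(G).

A width-2 tree decomposition is:
Bags: B1 = {2, 4, 5}  B2 = {2, 3, 4}  B3 = {1, 2, 4}
Tree: B1–B2, B1–B3
Every bag has size at most 3, so the width is 3 − 1 = 2 and tw(G) ≤ 2. For the lower bound, the 3 vertices {1, 2, 4} are pairwise adjacent, and any tree decomposition puts a clique entirely inside one bag — forcing width ≥ 2. Therefore the treewidth is 2.

2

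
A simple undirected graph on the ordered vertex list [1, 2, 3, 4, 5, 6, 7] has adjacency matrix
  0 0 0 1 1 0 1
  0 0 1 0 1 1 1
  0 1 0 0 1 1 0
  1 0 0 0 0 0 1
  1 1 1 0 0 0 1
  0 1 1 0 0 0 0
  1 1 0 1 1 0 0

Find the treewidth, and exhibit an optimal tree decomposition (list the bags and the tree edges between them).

Each bag holds 3 vertices, so the decomposition has width 2, which upper-bounds the treewidth. Conversely, {1, 4, 7} is a clique of size 3, and the vertices of any clique must share a bag in every tree decomposition; so some bag has ≥ 3 vertices and tw(G) ≥ 2. Hence tw(G) = 2 exactly.

Treewidth 2.
One such decomposition:
Bags: B1 = {1, 5, 7}  B2 = {1, 4, 7}  B3 = {2, 5, 7}  B4 = {2, 3, 5}  B5 = {2, 3, 6}
Tree: B1–B2, B1–B3, B3–B4, B4–B5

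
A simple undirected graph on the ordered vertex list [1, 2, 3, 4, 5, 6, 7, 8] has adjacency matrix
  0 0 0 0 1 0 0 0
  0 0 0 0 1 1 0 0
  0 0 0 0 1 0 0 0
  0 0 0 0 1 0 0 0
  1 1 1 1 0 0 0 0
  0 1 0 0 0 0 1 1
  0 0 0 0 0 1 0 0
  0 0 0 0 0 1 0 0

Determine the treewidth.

A width-1 tree decomposition is:
Bags: B1 = {2, 6}  B2 = {2, 5}  B3 = {6, 7}  B4 = {6, 8}  B5 = {1, 5}  B6 = {3, 5}  B7 = {4, 5}
Tree: B1–B2, B1–B3, B3–B4, B2–B5, B5–B6, B5–B7
The largest bag has 2 vertices, giving width 1; this decomposition certifies tw(G) ≤ 1. G has an edge, so its treewidth is at least 1. The upper and lower bounds meet at 1, so that is the treewidth.

1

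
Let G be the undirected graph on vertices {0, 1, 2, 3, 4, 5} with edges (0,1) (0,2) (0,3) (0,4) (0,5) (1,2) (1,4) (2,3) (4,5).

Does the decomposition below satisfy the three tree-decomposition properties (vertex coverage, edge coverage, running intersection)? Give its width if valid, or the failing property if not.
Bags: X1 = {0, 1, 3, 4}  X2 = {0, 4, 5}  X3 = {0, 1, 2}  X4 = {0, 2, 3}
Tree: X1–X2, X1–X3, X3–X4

No — bags containing vertex 3 are not connected in the tree.

A tree decomposition must satisfy three properties: every vertex lies in some bag; for every edge, both endpoints lie together in some bag; and for every vertex, the bags containing it form a connected subtree. Here bags containing vertex 3 are not connected in the tree, so the decomposition is invalid.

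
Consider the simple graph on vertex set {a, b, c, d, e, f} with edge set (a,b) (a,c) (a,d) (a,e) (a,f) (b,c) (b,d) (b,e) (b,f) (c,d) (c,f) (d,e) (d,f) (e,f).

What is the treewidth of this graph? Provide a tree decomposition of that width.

Every bag has size at most 5, so the width is 5 − 1 = 4 and tw(G) ≤ 4. On the other hand G contains the 5-clique {a, b, d, e, f}. A clique must lie in a single bag of any decomposition, so no decomposition can have width below 4. The upper and lower bounds meet at 4, so that is the treewidth.

Treewidth 4.
One optimal decomposition is:
Bags: B1 = {a, b, c, d, f}  B2 = {a, b, d, e, f}
Tree: B1–B2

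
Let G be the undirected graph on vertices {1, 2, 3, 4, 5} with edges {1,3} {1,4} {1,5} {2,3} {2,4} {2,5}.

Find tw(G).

2

A width-2 tree decomposition is:
Bags: B1 = {1, 2, 3}  B2 = {1, 2, 4}  B3 = {1, 2, 5}
Tree: B1–B2, B2–B3
Each bag holds 3 vertices, so the decomposition has width 2, which upper-bounds the treewidth. The edges 3–1–4–2–3 form a cycle, so G is not a tree and its treewidth is at least 2. The upper and lower bounds meet at 2, so that is the treewidth.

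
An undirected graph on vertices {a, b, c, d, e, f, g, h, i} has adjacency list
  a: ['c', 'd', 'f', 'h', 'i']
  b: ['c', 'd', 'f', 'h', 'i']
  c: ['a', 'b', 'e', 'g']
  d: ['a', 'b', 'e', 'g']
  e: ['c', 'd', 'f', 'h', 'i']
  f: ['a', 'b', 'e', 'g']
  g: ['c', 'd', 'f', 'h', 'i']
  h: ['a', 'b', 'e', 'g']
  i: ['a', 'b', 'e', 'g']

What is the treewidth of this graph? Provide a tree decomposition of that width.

Treewidth 4.
One optimal decomposition is:
Bags: B1 = {a, b, e, g, h}  B2 = {a, b, e, f, g}  B3 = {a, b, d, e, g}  B4 = {a, b, c, e, g}  B5 = {a, b, e, g, i}
Tree: B1–B2, B2–B3, B3–B4, B4–B5

The largest bag has 5 vertices, giving width 4; this decomposition certifies tw(G) ≤ 4. For the lower bound: the 5 vertex sets {e,h}, {a,f}, {d,g}, {b}, {c} are disjoint, each induces a connected subgraph, and every pair is joined by at least one edge of G. Contracting each set to a single vertex therefore yields K_{5} as a minor, and since treewidth is minor-monotone, tw(G) ≥ tw(K_{5}) = 4. Hence tw(G) = 4 exactly.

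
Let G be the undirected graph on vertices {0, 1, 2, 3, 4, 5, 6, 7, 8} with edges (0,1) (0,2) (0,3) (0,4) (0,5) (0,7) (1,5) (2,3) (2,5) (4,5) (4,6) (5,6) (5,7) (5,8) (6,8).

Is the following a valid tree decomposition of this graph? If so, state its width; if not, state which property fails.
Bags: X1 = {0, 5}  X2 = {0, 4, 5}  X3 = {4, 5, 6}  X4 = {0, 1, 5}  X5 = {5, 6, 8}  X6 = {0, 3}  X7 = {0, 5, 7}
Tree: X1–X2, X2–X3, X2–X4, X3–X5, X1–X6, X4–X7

No — vertex 2 appears in no bag.

A tree decomposition must satisfy three properties: every vertex lies in some bag; for every edge, both endpoints lie together in some bag; and for every vertex, the bags containing it form a connected subtree. Here vertex 2 appears in no bag, so the decomposition is invalid.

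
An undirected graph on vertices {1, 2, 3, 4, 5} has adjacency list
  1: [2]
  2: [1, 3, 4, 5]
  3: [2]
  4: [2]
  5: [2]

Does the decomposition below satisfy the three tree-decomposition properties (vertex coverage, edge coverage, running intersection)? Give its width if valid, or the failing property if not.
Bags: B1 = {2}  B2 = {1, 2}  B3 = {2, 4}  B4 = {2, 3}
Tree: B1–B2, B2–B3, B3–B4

No — vertex 5 appears in no bag.

A tree decomposition must satisfy three properties: every vertex lies in some bag; for every edge, both endpoints lie together in some bag; and for every vertex, the bags containing it form a connected subtree. Here vertex 5 appears in no bag, so the decomposition is invalid.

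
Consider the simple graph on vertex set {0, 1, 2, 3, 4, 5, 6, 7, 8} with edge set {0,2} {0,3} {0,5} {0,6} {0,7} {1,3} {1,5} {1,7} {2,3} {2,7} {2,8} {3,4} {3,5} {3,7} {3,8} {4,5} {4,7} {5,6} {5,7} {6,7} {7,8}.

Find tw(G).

A width-3 tree decomposition is:
Bags: B1 = {3, 4, 5, 7}  B2 = {0, 3, 5, 7}  B3 = {0, 2, 3, 7}  B4 = {2, 3, 7, 8}  B5 = {0, 5, 6, 7}  B6 = {1, 3, 5, 7}
Tree: B1–B2, B2–B3, B3–B4, B2–B5, B1–B6
The largest bag has 4 vertices, giving width 3; this decomposition certifies tw(G) ≤ 3. For the lower bound, the 4 vertices {2, 3, 7, 8} are pairwise adjacent, and any tree decomposition puts a clique entirely inside one bag — forcing width ≥ 3. Hence tw(G) = 3 exactly.

3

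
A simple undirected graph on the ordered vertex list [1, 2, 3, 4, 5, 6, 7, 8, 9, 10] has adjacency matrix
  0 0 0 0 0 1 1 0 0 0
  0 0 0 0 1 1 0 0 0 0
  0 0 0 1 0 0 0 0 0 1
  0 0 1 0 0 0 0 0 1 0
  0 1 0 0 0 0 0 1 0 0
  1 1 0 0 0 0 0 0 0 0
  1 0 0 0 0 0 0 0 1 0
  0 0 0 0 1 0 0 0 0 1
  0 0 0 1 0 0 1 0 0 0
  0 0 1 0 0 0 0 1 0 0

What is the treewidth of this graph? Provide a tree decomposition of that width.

Treewidth 2.
Bags: B1 = {1, 6, 7}  B2 = {2, 6, 7}  B3 = {2, 5, 7}  B4 = {5, 7, 8}  B5 = {7, 8, 10}  B6 = {3, 7, 10}  B7 = {3, 4, 7}  B8 = {4, 7, 9}
Tree: B1–B2, B2–B3, B3–B4, B4–B5, B5–B6, B6–B7, B7–B8

The largest bag has 3 vertices, giving width 2; this decomposition certifies tw(G) ≤ 2. Since 7–1–6–2–5–8–10–3–4–9–7 is a cycle in G, G is not acyclic. Forests are exactly the graphs of treewidth ≤ 1, so tw(G) ≥ 2. Hence tw(G) = 2 exactly.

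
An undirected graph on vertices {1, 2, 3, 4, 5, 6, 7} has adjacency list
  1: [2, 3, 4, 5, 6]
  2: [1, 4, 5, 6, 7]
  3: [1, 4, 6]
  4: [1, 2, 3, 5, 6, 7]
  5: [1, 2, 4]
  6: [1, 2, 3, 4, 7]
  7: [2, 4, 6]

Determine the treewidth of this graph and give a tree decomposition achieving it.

Each bag holds 4 vertices, so the decomposition has width 3, which upper-bounds the treewidth. For the lower bound, the 4 vertices {1, 2, 4, 5} are pairwise adjacent, and any tree decomposition puts a clique entirely inside one bag — forcing width ≥ 3. Hence tw(G) = 3 exactly.

Treewidth 3.
One such decomposition:
Bags: B1 = {1, 2, 4, 6}  B2 = {2, 4, 6, 7}  B3 = {1, 3, 4, 6}  B4 = {1, 2, 4, 5}
Tree: B1–B2, B1–B3, B1–B4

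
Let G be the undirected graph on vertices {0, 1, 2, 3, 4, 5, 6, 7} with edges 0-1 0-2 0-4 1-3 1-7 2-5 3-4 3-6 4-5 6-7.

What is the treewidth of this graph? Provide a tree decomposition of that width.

The largest bag has 3 vertices, giving width 2; this decomposition certifies tw(G) ≤ 2. For the lower bound, G contains the cycle 5–2–0–4–5, so G is not a forest; only forests have treewidth ≤ 1, hence tw(G) ≥ 2. Therefore the treewidth is 2.

Treewidth 2.
Bags: B1 = {2, 4, 5}  B2 = {0, 2, 4}  B3 = {0, 3, 4}  B4 = {0, 1, 3}  B5 = {1, 3, 6}  B6 = {1, 6, 7}
Tree: B1–B2, B2–B3, B3–B4, B4–B5, B5–B6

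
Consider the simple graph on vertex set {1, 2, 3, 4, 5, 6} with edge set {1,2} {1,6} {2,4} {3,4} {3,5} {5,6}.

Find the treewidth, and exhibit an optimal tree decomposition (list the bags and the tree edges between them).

Each bag holds 3 vertices, so the decomposition has width 2, which upper-bounds the treewidth. For the lower bound, G contains the cycle 6–5–3–4–2–1–6, so G is not a forest; only forests have treewidth ≤ 1, hence tw(G) ≥ 2. Therefore the treewidth is 2.

Treewidth 2.
One optimal decomposition is:
Bags: B1 = {3, 5, 6}  B2 = {3, 4, 6}  B3 = {2, 4, 6}  B4 = {1, 2, 6}
Tree: B1–B2, B2–B3, B3–B4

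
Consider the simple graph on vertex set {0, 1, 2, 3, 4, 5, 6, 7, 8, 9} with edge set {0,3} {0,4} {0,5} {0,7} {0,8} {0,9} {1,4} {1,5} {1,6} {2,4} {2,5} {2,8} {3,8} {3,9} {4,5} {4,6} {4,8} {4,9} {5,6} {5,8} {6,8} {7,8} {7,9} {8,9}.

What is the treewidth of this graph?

3

A width-3 tree decomposition is:
Bags: B1 = {0, 4, 5, 8}  B2 = {2, 4, 5, 8}  B3 = {4, 5, 6, 8}  B4 = {0, 4, 8, 9}  B5 = {0, 3, 8, 9}  B6 = {0, 7, 8, 9}  B7 = {1, 4, 5, 6}
Tree: B1–B2, B1–B3, B1–B4, B4–B5, B4–B6, B3–B7
Each bag holds 4 vertices, so the decomposition has width 3, which upper-bounds the treewidth. On the other hand G contains the 4-clique {0, 3, 8, 9}. A clique must lie in a single bag of any decomposition, so no decomposition can have width below 3. Hence tw(G) = 3 exactly.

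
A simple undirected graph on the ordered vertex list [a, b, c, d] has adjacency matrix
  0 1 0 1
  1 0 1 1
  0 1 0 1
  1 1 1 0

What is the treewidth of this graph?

2

A width-2 tree decomposition is:
Bags: B1 = {b, c, d}  B2 = {a, b, d}
Tree: B1–B2
The largest bag has 3 vertices, giving width 2; this decomposition certifies tw(G) ≤ 2. For the lower bound, the 3 vertices {b, c, d} are pairwise adjacent, and any tree decomposition puts a clique entirely inside one bag — forcing width ≥ 2. Hence tw(G) = 2 exactly.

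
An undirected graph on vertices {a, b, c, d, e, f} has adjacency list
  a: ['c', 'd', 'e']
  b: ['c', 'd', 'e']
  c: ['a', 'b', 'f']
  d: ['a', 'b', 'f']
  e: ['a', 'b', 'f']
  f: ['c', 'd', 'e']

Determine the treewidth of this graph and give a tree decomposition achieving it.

Every bag has size at most 4, so the width is 4 − 1 = 3 and tw(G) ≤ 3. For the lower bound: the 4 vertex sets {b,c}, {a,d}, {f}, {e} are disjoint, each induces a connected subgraph, and every pair is joined by at least one edge of G. Contracting each set to a single vertex therefore yields K_{4} as a minor, and since treewidth is minor-monotone, tw(G) ≥ tw(K_{4}) = 3. Therefore the treewidth is 3.

Treewidth 3.
Bags: B1 = {a, b, c, f}  B2 = {a, b, d, f}  B3 = {a, b, e, f}
Tree: B1–B2, B2–B3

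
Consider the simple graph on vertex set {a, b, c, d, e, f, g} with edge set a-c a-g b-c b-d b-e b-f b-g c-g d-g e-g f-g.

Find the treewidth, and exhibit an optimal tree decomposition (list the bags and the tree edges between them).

Treewidth 2.
Bags: B1 = {b, c, g}  B2 = {b, f, g}  B3 = {b, e, g}  B4 = {b, d, g}  B5 = {a, c, g}
Tree: B1–B2, B2–B3, B1–B4, B1–B5

The largest bag has 3 vertices, giving width 2; this decomposition certifies tw(G) ≤ 2. On the other hand G contains the 3-clique {a, c, g}. A clique must lie in a single bag of any decomposition, so no decomposition can have width below 2. Combining the bounds, tw(G) = 2.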